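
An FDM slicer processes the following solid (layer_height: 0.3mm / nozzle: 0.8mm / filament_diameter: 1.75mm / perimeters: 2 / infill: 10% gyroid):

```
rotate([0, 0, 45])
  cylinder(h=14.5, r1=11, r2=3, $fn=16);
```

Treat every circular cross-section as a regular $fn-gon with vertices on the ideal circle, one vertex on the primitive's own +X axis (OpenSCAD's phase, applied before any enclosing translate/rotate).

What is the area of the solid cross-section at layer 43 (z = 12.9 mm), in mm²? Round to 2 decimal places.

At z = 12.9 mm: the cone contributes a regular 16-gon of circumradius 3.883 (interpolated between r1=11 and r2=3 at t=0.890) (area = (16/2)·3.883²·sin(360°/16) = 46.15 mm²); (whole slice rotated 45° about Z — lengths, areas and connectivity unchanged). Overall, the cross-section is a single solid region. Net area = 46.15 mm².

46.15 mm²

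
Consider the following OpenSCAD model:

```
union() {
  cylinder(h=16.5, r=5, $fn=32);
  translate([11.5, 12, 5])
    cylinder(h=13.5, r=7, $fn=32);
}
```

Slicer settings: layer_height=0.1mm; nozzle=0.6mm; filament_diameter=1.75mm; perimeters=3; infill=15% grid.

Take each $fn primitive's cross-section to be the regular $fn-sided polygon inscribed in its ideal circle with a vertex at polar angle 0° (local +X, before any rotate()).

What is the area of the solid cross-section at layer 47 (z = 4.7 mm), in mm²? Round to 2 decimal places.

At z = 4.7 mm: the r=5 cylinder contributes a regular 32-gon of circumradius 5 (area = (32/2)·5.000²·sin(360°/32) = 78.04 mm²); the cylinder at (11.5, 12) is absent (z outside [5, 18.5]); Merging all regions: only the r=5 cylinder is present, so the union is just that shape — area = 78.04 mm². Overall, the cross-section is a single solid region. Net area = 78.04 mm².

78.04 mm²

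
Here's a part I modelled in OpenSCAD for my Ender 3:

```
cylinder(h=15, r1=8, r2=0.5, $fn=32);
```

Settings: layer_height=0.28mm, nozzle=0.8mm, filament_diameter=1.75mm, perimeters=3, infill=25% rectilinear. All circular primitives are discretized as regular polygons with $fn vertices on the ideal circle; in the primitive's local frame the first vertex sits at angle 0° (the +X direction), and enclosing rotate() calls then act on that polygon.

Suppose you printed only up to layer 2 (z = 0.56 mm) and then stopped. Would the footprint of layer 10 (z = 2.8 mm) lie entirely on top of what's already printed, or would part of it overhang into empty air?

Compare the two slices. At z = 0.56: the cone: at t=0.037 of its height the radius interpolates to r₁+(r₂−r₁)t = 7.720, giving a regular 32-gon of that circumradius (area = (32/2)·7.720²·sin(360°/32) = 186.03 mm²). At z = 2.8: the cone: at t=0.187 of its height the radius interpolates to r₁+(r₂−r₁)t = 6.600, giving a regular 32-gon of that circumradius (area = (32/2)·6.600²·sin(360°/32) = 135.97 mm²). Checking containment: the cross-section at z = 2.8 is a subset of the cross-section at z = 0.56.

entirely on top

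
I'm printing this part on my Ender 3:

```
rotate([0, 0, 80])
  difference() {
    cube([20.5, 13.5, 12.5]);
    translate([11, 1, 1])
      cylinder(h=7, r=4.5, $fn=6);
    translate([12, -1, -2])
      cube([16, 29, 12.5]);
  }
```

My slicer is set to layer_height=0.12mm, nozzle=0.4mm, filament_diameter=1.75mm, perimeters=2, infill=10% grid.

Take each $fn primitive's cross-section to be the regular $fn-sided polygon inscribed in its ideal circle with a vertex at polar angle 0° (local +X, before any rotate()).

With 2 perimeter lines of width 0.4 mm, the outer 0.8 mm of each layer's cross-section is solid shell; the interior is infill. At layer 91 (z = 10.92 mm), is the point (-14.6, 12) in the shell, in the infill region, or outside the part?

outside

At z = 10.92 mm: the cube is present — its section is the full 20.5×13.5 rectangle; the cylinder at (11, 1) does not reach this height (z outside [1, 8]); the cube at (12, -1) is not intersected at this z (z outside [-2, 10.5]); Subtracting the remaining from the first: none of the subtracted shapes is present at this height, so the 20.5×13.5 cube is unchanged — 1 connected region; (whole slice rotated 80° about Z — lengths, areas and connectivity unchanged). Overall, the cross-section is a single solid region. Undo the 80° rotation: the query point maps to (9.282, 16.462) in the un-rotated model frame. The nearest boundary edge runs (20.50, 13.50)→(0.00, 13.50); distance from the point to it = 2.96 mm. The point is not inside any of the regions above, so it lies outside the cross-section (2.96 mm from the nearest boundary).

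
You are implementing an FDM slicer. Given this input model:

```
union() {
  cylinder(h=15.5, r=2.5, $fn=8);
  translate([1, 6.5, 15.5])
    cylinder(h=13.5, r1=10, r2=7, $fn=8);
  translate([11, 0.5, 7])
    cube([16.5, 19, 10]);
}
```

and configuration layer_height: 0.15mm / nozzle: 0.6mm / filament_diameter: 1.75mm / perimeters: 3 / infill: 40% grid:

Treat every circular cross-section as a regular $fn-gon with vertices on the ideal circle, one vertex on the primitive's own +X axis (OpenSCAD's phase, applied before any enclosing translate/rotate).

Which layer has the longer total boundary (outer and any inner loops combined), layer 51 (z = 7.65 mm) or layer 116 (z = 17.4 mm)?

layer 51 (z = 7.65 mm)

Layer 51 (z = 7.65): the r=2.5 cylinder gives a regular 8-gon of circumradius 2.5 (constant along its height) (perimeter = 2·8·2.500·sin(180°/8) = 15.31 mm); the cone at (1, 6.5) is not intersected at this z (z outside [15.5, 29]); the cube at (11, 0.5) (footprint 16.5×19) is included at this height (perimeter 71.00 mm); Combining (union): the 2 present regions are separate (no shared area or edge), so areas and boundary lengths simply add and each stays a separate island — boundary = 86.31 mm. So its perimeter = 86.31 mm. Layer 116 (z = 17.4): the cylinder is absent (z outside [0, 15.5]); the cone at (1, 6.5): at t=0.141 of its height the radius interpolates to r₁+(r₂−r₁)t = 9.578, giving a regular 8-gon of that circumradius (perimeter = 2·8·9.578·sin(180°/8) = 58.64 mm); the cube at (11, 0.5) is absent (z outside [7, 17]); Merging all regions: only the cone at (1, 6.5) is present, so the union is just that shape — boundary = 58.64 mm. So its perimeter = 58.64 mm. Layer 51 is larger (86.31 vs 58.64 mm).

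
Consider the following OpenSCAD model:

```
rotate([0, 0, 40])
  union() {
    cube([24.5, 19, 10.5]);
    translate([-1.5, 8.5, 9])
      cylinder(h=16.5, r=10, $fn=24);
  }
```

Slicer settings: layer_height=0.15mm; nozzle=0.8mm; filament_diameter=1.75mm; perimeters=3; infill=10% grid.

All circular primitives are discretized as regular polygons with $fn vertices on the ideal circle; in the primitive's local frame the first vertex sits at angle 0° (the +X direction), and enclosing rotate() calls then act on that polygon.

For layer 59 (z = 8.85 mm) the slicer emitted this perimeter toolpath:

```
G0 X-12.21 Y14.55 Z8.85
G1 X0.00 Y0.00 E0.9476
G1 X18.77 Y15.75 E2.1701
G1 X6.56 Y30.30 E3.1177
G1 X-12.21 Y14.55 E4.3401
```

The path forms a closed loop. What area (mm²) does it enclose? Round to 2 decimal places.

Apply the shoelace formula to the sequence of (X, Y) vertices; enclosed area = 465.41 mm².

465.41 mm²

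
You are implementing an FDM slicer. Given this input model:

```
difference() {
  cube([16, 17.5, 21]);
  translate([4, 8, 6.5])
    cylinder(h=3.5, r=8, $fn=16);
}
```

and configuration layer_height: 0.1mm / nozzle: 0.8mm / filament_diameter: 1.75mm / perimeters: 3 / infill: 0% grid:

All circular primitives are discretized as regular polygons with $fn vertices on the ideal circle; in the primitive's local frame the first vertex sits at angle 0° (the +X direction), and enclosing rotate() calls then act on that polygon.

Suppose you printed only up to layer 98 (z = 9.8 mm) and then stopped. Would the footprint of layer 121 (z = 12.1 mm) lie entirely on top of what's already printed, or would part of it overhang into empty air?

part overhangs

Compare the two slices. At z = 9.8: the cube (footprint 16×17.5) is included at this height (area 280.00 mm²); the cylinder at (4, 8): section is a regular 16-gon, circumradius r=8 (area = (16/2)·8.000²·sin(360°/16) = 195.93 mm²); Subtracting the remaining from the first: starting from the 16×17.5 cube (280.00 mm²), the r=8 cylinder at (4, 8) partially overlaps it — only the 158.37 mm² overlap (of its 195.93 mm²) is removed, clipping the outline — area = 121.63 mm². At z = 12.1: the cube (footprint 16×17.5) is included at this height (area 280.00 mm²); the cylinder at (4, 8) does not reach this height (z outside [6.5, 10]); Subtracting the remaining from the first: none of the subtracted shapes is present at this height, so the 16×17.5 cube is unchanged — area = 280.00 mm². Checking containment: at z = 12.1 the cross-section extends beyond the z = 9.8 cross-section by about 158.37 mm².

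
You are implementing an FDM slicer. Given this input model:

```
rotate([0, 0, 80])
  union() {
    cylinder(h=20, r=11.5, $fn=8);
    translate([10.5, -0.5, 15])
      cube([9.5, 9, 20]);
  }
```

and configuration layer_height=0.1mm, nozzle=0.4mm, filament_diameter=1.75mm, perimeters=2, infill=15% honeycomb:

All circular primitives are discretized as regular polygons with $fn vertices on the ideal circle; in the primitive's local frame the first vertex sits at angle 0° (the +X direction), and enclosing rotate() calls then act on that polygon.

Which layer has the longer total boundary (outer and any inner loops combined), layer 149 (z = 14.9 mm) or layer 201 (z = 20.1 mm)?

Layer 149 (z = 14.9): the r=11.5 cylinder contributes a regular 8-gon of circumradius 11.5 (perimeter = 2·8·11.500·sin(180°/8) = 70.41 mm); the cube at (10.5, -0.5) is absent (z outside [15, 35]); Merging all regions: only the r=11.5 cylinder is present, so the union is just that shape — boundary = 70.41 mm; (whole slice rotated 80° about Z — lengths, areas and connectivity unchanged). So its perimeter = 70.41 mm. Layer 201 (z = 20.1): the cylinder is not intersected at this z (z outside [0, 20]); the 9.5×9 cube at (10.5, -0.5) contributes its full rectangle (perimeter 37.00 mm); Merging all regions: only the 9.5×9 cube at (10.5, -0.5) is present, so the union is just that shape — boundary = 37.00 mm; (rotated 80° about Z; rotation is an isometry so areas/perimeters/island counts are preserved). So its perimeter = 37.00 mm. Layer 149 is larger (70.41 vs 37.00 mm).

layer 149 (z = 14.9 mm)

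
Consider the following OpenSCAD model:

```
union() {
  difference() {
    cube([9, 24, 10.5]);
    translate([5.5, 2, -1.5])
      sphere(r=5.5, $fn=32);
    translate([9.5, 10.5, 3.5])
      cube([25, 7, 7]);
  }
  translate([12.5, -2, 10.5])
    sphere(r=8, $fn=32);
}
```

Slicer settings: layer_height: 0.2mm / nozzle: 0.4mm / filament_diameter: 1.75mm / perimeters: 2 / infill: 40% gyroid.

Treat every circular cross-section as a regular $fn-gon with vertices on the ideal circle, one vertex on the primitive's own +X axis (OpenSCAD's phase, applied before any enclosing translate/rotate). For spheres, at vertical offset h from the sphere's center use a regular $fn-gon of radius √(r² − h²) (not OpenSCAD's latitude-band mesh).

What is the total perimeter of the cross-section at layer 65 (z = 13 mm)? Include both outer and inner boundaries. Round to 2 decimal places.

47.67 mm

At z = 13 mm: the cube is absent (z outside [0, 10.5]); the sphere at (5.5, 2) is not intersected at this z (|z−center|=14.500 > r=5.5); the cube at (9.5, 10.5) does not reach this height (z outside [3.5, 10.5]); Taking the first minus the rest: the first operand is absent here, so nothing remains; the r=8 sphere at (12.5, -2) contributes a regular 32-gon of circumradius √(8²−2.5²) = 7.599 (perimeter = 2·32·7.599·sin(180°/32) = 47.67 mm); Taking the union: only the r=8 sphere at (12.5, -2) is present, so the union is just that shape — boundary = 47.67 mm. Overall, the cross-section is a single solid region. Total boundary length (outer) = 47.67 mm.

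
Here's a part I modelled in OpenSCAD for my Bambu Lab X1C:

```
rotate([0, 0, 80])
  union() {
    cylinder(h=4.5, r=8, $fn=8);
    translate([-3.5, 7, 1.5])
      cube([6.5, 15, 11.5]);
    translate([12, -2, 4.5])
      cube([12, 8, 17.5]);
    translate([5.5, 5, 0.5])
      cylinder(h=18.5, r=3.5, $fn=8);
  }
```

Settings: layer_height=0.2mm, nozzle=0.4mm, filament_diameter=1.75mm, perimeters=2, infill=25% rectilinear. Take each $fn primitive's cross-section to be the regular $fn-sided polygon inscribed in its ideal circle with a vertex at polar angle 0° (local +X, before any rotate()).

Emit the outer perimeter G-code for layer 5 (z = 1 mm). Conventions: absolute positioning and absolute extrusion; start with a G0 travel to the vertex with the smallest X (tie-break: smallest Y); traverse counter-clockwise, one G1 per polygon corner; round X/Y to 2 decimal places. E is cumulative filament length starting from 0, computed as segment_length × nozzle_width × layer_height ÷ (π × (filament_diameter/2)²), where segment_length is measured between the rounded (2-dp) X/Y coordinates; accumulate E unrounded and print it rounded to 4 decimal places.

G0 X-7.88 Y1.39 Z1.00
G1 X-6.55 Y-4.59 E0.2038
G1 X-1.39 Y-7.88 E0.4073
G1 X4.59 Y-6.55 E0.6111
G1 X7.88 Y-1.39 E0.8146
G1 X6.55 Y4.59 E1.0183
G1 X1.39 Y7.88 E1.2219
G1 X-0.90 Y7.37 E1.2999
G1 X-1.10 Y8.29 E1.3312
G1 X-3.36 Y9.73 E1.4204
G1 X-5.98 Y9.15 E1.5096
G1 X-7.42 Y6.89 E1.5987
G1 X-6.84 Y4.28 E1.6877
G1 X-6.27 Y3.92 E1.7101
G1 X-7.88 Y1.39 E1.8098

At z = 1 mm: the cylinder: section is a regular 8-gon, circumradius r=8; the cube at (-3.5, 7) is not intersected at this z (z outside [1.5, 13]); the cube at (12, -2) is absent (z outside [4.5, 22]); the cylinder at (5.5, 5): section is a regular 8-gon, circumradius r=3.5; Combining (union): the regions partially overlap (shared area 16.50 mm²), so overlapping operands fuse into one piece — 1 connected region; (rotated 80° about Z; rotation is an isometry so areas/perimeters/island counts are preserved). The outline is a single polygon with 14 vertices. Extrusion per mm of travel: 0.4 × 0.2 / (π × 0.875²) = 0.033260. Accumulating E over each segment gives final E = 1.8098.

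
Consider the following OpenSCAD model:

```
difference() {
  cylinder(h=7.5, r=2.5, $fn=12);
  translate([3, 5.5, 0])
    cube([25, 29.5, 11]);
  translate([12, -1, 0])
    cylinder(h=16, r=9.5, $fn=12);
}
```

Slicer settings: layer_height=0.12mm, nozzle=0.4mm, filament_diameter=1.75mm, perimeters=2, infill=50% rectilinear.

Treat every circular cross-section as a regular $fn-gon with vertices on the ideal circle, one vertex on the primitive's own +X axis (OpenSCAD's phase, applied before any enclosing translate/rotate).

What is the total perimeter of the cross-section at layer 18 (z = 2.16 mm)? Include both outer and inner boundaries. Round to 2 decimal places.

15.53 mm

At z = 2.16 mm: the r=2.5 cylinder gives a regular 12-gon of circumradius 2.5 (constant along its height) (perimeter = 2·12·2.500·sin(180°/12) = 15.53 mm); the cube at (3, 5.5) (footprint 25×29.5) is included at this height (perimeter 109.00 mm); the cylinder at (12, -1): section is a regular 12-gon, circumradius r=9.5 (perimeter = 2·12·9.500·sin(180°/12) = 59.01 mm); Taking the first minus the rest: starting from the r=2.5 cylinder, the 25×29.5 cube at (3, 5.5) misses the remaining region (no effect); the r=9.5 cylinder at (12, -1) misses the remaining region (no effect) — boundary = 15.53 mm. Overall, the cross-section is a single solid region. Total boundary length (outer) = 15.53 mm.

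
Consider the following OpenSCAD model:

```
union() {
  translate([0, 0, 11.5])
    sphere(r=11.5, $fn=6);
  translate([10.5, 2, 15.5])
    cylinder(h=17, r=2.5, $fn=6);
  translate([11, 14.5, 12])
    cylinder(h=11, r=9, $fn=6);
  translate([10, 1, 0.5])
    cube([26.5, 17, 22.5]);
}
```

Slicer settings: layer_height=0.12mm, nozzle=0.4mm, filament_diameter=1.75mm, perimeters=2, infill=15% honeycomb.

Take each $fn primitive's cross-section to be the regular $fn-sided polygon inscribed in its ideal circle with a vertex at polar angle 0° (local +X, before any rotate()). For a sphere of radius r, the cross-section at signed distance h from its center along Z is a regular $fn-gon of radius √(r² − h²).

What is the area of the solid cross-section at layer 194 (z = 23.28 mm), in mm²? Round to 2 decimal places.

16.24 mm²

At z = 23.28 mm: the sphere does not reach this height (|z−center|=11.780 > r=11.5); the r=2.5 cylinder at (10.5, 2) gives a regular 6-gon of circumradius 2.5 (constant along its height) (area = (6/2)·2.500²·sin(360°/6) = 16.24 mm²); the cylinder at (11, 14.5) does not reach this height (z outside [12, 23]); the cube at (10, 1) is absent (z outside [0.5, 23]); Combining (union): only the r=2.5 cylinder at (10.5, 2) is present, so the union is just that shape — area = 16.24 mm². Overall, the cross-section is a single solid region. Net area = 16.24 mm².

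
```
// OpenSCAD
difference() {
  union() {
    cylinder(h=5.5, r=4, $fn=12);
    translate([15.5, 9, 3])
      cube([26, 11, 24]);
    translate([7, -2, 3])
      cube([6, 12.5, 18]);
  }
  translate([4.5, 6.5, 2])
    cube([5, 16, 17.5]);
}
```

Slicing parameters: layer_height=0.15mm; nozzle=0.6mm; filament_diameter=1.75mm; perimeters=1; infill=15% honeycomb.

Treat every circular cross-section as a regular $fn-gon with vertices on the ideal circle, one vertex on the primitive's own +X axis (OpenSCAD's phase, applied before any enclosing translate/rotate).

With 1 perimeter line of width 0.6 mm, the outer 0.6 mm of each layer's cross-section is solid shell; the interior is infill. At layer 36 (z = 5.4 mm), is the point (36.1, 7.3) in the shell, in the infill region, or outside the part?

At z = 5.4 mm: the cylinder: section is a regular 12-gon, circumradius r=4; the cube at (15.5, 9) (footprint 26×11) is included at this height; the cube at (7, -2) (footprint 6×12.5) is included at this height; Combining (union): the 3 present regions are separate (no shared area or edge), so areas and boundary lengths simply add and each stays a separate island — 3 connected regions; the 5×16 cube at (4.5, 6.5) contributes its full rectangle; Subtracting the remaining from the first: starting from that combined region, the 5×16 cube at (4.5, 6.5) partially overlaps it — only the 10.00 mm² overlap (of its 80.00 mm²) is removed, clipping the outline — 3 connected regions. Overall, the cross-section has 3 separate islands. The nearest boundary edge runs (41.50, 9.00)→(15.50, 9.00); distance from the point to it = 1.70 mm. The point is not inside any of the regions above, so it lies outside the cross-section (1.70 mm from the nearest boundary).

outside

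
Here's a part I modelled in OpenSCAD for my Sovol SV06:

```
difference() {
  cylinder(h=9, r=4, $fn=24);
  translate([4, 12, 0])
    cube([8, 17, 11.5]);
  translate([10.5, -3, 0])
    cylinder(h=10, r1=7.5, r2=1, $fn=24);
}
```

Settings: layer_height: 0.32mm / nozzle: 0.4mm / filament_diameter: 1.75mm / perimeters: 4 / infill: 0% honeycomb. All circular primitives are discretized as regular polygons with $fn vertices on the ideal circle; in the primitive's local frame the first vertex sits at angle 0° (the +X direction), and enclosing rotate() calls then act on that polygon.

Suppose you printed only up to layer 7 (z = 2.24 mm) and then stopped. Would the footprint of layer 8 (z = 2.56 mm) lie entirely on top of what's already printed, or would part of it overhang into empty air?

Compare the two slices. At z = 2.24: the r=4 cylinder gives a regular 24-gon of circumradius 4 (constant along its height) (area = (24/2)·4.000²·sin(360°/24) = 49.69 mm²); the cube at (4, 12) (footprint 8×17) is included at this height (area 136.00 mm²); the cone at (10.5, -3) contributes a regular 24-gon of circumradius 6.044 (interpolated between r1=7.5 and r2=1 at t=0.224) (area = (24/2)·6.044²·sin(360°/24) = 113.46 mm²); Subtracting the remaining from the first: starting from the r=4 cylinder (49.69 mm²), the 8×17 cube at (4, 12) misses the remaining region (no effect); the cone at (10.5, -3) misses the remaining region (no effect) — area = 49.69 mm². At z = 2.56: the cylinder: section is a regular 24-gon, circumradius r=4 (area = (24/2)·4.000²·sin(360°/24) = 49.69 mm²); the cube at (4, 12) is present — its section is the full 8×17 rectangle (area 136.00 mm²); the cone at (10.5, -3): at t=0.256 of its height the radius interpolates to r₁+(r₂−r₁)t = 5.836, giving a regular 24-gon of that circumradius (area = (24/2)·5.836²·sin(360°/24) = 105.78 mm²); Subtracting the remaining from the first: starting from the r=4 cylinder (49.69 mm²), the 8×17 cube at (4, 12) misses the remaining region (no effect); the cone at (10.5, -3) misses the remaining region (no effect) — area = 49.69 mm². Checking containment: the cross-section at z = 2.56 is a subset of the cross-section at z = 2.24.

entirely on top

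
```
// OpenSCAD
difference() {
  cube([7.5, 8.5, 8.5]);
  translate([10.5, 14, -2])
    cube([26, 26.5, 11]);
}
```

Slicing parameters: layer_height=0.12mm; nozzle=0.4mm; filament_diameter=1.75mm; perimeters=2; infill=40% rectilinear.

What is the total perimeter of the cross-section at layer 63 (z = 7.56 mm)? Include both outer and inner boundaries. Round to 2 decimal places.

At z = 7.56 mm: the cube is present — its section is the full 7.5×8.5 rectangle (perimeter 32.00 mm); the 26×26.5 cube at (10.5, 14) contributes its full rectangle (perimeter 105.00 mm); After the difference (first − rest): starting from the 7.5×8.5 cube, the 26×26.5 cube at (10.5, 14) misses the remaining region (no effect) — boundary = 32.00 mm. Overall, the cross-section is a single solid region. Total boundary length (outer) = 32.00 mm.

32.00 mm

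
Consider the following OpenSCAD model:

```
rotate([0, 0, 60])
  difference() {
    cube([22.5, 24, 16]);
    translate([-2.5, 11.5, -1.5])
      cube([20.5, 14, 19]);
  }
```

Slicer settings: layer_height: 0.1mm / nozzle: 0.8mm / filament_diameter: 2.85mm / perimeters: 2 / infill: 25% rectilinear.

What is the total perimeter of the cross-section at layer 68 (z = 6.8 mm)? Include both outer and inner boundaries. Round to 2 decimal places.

At z = 6.8 mm: the cube is present — its section is the full 22.5×24 rectangle (perimeter 93.00 mm); the cube at (-2.5, 11.5) (footprint 20.5×14) is included at this height (perimeter 69.00 mm); Taking the first minus the rest: starting from the 22.5×24 cube, the 20.5×14 cube at (-2.5, 11.5) partially overlaps it — only the 225.00 mm² overlap (of its 287.00 mm²) is removed, clipping the outline — boundary = 93.00 mm; (whole slice rotated 60° about Z — lengths, areas and connectivity unchanged). Overall, the cross-section is a single solid region. Total boundary length (outer) = 93.00 mm.

93.00 mm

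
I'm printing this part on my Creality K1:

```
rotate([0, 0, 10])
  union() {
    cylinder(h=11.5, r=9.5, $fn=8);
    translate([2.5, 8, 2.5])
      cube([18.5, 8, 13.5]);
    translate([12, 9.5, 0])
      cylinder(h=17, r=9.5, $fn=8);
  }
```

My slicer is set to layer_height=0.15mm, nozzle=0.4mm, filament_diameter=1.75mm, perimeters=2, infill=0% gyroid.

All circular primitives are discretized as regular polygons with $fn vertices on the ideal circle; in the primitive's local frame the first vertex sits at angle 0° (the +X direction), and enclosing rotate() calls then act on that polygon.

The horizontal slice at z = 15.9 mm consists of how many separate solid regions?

At z = 15.9 mm: the cylinder does not reach this height (z outside [0, 11.5]); the cube at (2.5, 8) is present — its section is the full 18.5×8 rectangle; the cylinder at (12, 9.5): section is a regular 8-gon, circumradius r=9.5; Merging all regions: the regions partially overlap (shared area 132.96 mm²), so overlapping operands fuse into one piece — 1 connected region; (rotated 10° about Z; rotation is an isometry so areas/perimeters/island counts are preserved). The result has 1 disconnected region.

1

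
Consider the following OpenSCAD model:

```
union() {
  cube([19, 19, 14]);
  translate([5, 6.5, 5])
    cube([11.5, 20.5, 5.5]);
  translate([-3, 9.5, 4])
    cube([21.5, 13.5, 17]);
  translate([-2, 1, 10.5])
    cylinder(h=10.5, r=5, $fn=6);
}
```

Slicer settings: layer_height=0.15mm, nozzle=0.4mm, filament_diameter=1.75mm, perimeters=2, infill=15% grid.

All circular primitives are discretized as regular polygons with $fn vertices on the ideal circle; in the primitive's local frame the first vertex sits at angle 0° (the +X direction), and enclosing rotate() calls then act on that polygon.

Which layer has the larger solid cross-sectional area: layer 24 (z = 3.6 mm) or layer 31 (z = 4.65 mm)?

layer 31 (z = 4.65 mm)

Layer 24 (z = 3.6): the 19×19 cube contributes its full rectangle (area 361.00 mm²); the cube at (5, 6.5) is absent (z outside [5, 10.5]); the cube at (-3, 9.5) is absent (z outside [4, 21]); the cylinder at (-2, 1) does not reach this height (z outside [10.5, 21]); Merging all regions: only the 19×19 cube is present, so the union is just that shape — area = 361.00 mm². So its area = 361.00 mm². Layer 31 (z = 4.65): the 19×19 cube contributes its full rectangle (area 361.00 mm²); the cube at (5, 6.5) is absent (z outside [5, 10.5]); the cube at (-3, 9.5) is present — its section is the full 21.5×13.5 rectangle (area 290.25 mm²); the cylinder at (-2, 1) is not intersected at this z (z outside [10.5, 21]); Merging all regions: the regions partially overlap — summed areas 651.25 mm² minus the doubly-counted overlap 175.75 mm² gives 475.50 mm² — area = 475.50 mm². So its area = 475.50 mm². Layer 31 is larger (475.50 vs 361.00 mm²).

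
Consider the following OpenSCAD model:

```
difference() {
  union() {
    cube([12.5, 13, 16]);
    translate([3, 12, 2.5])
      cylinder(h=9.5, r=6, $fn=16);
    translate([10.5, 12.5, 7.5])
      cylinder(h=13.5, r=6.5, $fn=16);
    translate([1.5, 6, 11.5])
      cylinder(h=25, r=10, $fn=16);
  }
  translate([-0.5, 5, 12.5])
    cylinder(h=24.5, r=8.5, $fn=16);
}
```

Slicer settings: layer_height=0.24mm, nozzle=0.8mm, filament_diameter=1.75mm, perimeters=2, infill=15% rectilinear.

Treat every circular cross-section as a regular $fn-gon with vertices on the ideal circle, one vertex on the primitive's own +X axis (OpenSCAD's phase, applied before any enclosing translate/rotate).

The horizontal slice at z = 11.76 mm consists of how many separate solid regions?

1

At z = 11.76 mm: the 12.5×13 cube contributes its full rectangle; the r=6 cylinder at (3, 12) gives a regular 16-gon of circumradius 6 (constant along its height); the r=6.5 cylinder at (10.5, 12.5) contributes a regular 16-gon of circumradius 6.5; the cylinder at (1.5, 6): section is a regular 16-gon, circumradius r=10; Taking the union: the regions partially overlap (shared area 290.52 mm²), so overlapping operands fuse into one piece — 1 connected region; the cylinder at (-0.5, 5) does not reach this height (z outside [12.5, 37]); Taking the first minus the rest: none of the subtracted shapes is present at this height, so that combined region is unchanged — 1 connected region. The result has 1 disconnected region.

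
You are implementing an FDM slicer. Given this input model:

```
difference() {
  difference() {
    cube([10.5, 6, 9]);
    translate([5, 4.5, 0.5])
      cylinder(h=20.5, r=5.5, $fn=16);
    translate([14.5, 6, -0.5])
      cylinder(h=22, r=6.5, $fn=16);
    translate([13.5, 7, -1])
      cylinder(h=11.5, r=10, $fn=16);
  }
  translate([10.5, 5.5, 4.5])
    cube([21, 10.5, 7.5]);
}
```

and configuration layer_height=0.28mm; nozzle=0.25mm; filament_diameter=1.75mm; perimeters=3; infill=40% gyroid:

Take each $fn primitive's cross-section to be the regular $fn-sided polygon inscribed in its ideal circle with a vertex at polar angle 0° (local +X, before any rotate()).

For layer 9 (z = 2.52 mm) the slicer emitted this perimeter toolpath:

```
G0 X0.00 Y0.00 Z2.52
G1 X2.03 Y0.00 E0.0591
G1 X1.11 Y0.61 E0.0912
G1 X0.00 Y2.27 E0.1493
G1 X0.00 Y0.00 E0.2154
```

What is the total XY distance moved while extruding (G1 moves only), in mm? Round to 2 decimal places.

7.40 mm

Sum the Euclidean lengths of each G1 segment: total = 7.40 mm.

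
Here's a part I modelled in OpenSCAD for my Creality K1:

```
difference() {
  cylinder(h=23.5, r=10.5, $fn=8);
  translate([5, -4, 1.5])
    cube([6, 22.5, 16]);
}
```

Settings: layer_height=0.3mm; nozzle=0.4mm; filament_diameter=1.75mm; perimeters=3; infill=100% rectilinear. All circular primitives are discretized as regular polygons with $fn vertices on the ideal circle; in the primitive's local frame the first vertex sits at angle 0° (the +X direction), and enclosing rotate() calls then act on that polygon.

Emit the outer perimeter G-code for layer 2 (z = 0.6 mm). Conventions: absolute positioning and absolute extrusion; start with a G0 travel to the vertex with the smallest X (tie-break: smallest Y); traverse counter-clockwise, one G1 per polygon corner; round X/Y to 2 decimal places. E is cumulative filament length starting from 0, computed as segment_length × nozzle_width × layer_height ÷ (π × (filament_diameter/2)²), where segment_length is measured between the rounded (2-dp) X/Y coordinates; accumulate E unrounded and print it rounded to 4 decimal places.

At z = 0.6 mm: the cylinder: section is a regular 8-gon, circumradius r=10.5; the cube at (5, -4) does not reach this height (z outside [1.5, 17.5]); Subtracting the remaining from the first: none of the subtracted shapes is present at this height, so the r=10.5 cylinder is unchanged — 1 connected region. The outline is a single polygon with 8 vertices. Extrusion per mm of travel: 0.4 × 0.3 / (π × 0.875²) = 0.049890. Accumulating E over each segment gives final E = 3.2065.

G0 X-10.50 Y0.00 Z0.60
G1 X-7.42 Y-7.42 E0.4008
G1 X0.00 Y-10.50 E0.8016
G1 X7.42 Y-7.42 E1.2024
G1 X10.50 Y0.00 E1.6032
G1 X7.42 Y7.42 E2.0041
G1 X0.00 Y10.50 E2.4049
G1 X-7.42 Y7.42 E2.8057
G1 X-10.50 Y0.00 E3.2065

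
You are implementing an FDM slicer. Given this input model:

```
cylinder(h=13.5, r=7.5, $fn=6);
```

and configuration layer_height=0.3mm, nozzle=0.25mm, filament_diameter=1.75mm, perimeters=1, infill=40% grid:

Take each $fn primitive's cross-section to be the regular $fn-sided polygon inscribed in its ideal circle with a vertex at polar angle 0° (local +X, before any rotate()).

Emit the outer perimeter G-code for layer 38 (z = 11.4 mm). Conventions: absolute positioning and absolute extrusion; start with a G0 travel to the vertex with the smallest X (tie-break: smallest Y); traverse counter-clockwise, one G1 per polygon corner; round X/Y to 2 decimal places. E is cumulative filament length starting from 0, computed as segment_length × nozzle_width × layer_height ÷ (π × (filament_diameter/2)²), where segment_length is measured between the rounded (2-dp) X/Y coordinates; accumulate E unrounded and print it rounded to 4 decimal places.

At z = 11.4 mm: the cylinder: section is a regular 6-gon, circumradius r=7.5. The outline is a single polygon with 6 vertices. Extrusion per mm of travel: 0.25 × 0.3 / (π × 0.875²) = 0.031181. Accumulating E over each segment gives final E = 1.4037.

G0 X-7.50 Y0.00 Z11.40
G1 X-3.75 Y-6.50 E0.2340
G1 X3.75 Y-6.50 E0.4679
G1 X7.50 Y0.00 E0.7018
G1 X3.75 Y6.50 E0.9358
G1 X-3.75 Y6.50 E1.1697
G1 X-7.50 Y0.00 E1.4037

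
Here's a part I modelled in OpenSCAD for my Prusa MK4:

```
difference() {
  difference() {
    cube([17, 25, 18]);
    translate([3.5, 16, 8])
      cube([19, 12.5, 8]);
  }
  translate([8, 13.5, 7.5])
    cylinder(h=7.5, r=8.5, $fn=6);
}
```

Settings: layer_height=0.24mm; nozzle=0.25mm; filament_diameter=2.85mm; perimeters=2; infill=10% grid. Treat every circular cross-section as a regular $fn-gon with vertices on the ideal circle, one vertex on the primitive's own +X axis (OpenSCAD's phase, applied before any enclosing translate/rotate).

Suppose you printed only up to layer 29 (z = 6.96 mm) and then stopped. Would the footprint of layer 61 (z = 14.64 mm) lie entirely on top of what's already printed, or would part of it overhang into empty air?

entirely on top

Compare the two slices. At z = 6.96: the 17×25 cube contributes its full rectangle (area 425.00 mm²); the cube at (3.5, 16) is absent (z outside [8, 16]); After the difference (first − rest): none of the subtracted shapes is present at this height, so the 17×25 cube is unchanged — area = 425.00 mm²; the cylinder at (8, 13.5) is absent (z outside [7.5, 15]); Subtracting the remaining from the first: none of the subtracted shapes is present at this height, so the result so far is unchanged — area = 425.00 mm². At z = 14.64: the cube is present — its section is the full 17×25 rectangle (area 425.00 mm²); the 19×12.5 cube at (3.5, 16) contributes its full rectangle (area 237.50 mm²); Taking the first minus the rest: starting from the 17×25 cube (425.00 mm²), the 19×12.5 cube at (3.5, 16) partially overlaps it — only the 121.50 mm² overlap (of its 237.50 mm²) is removed, clipping the outline — area = 303.50 mm²; the cylinder at (8, 13.5): section is a regular 6-gon, circumradius r=8.5 (area = (6/2)·8.500²·sin(360°/6) = 187.71 mm²); Taking the first minus the rest: starting from the result so far (303.50 mm²), the r=8.5 cylinder at (8, 13.5) partially overlaps it — only the 137.97 mm² overlap (of its 187.71 mm²) is removed, clipping the outline — area = 165.53 mm². Checking containment: the cross-section at z = 14.64 is a subset of the cross-section at z = 6.96.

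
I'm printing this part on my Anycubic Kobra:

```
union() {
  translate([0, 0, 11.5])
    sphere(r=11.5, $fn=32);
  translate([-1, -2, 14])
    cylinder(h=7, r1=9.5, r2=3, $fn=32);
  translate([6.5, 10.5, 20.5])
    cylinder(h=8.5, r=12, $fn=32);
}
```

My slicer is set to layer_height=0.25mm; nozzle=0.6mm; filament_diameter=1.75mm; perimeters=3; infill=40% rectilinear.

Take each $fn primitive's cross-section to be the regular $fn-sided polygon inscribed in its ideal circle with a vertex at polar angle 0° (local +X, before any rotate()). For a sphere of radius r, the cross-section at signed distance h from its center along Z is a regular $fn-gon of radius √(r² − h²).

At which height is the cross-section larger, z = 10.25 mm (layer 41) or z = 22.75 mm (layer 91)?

Layer 41 (z = 10.25): the r=11.5 sphere contributes a regular 32-gon of circumradius √(11.5²−1.25²) = 11.432 (area = (32/2)·11.432²·sin(360°/32) = 407.93 mm²); the cone at (-1, -2) is absent (z outside [14, 21]); the cylinder at (6.5, 10.5) does not reach this height (z outside [20.5, 29]); Merging all regions: only the r=11.5 sphere is present, so the union is just that shape — area = 407.93 mm². So its area = 407.93 mm². Layer 91 (z = 22.75): the r=11.5 sphere contributes a regular 32-gon of circumradius √(11.5²−11.25²) = 2.385 (area = (32/2)·2.385²·sin(360°/32) = 17.75 mm²); the cone at (-1, -2) is not intersected at this z (z outside [14, 21]); the cylinder at (6.5, 10.5): section is a regular 32-gon, circumradius r=12 (area = (32/2)·12.000²·sin(360°/32) = 449.49 mm²); Taking the union: the regions partially overlap — summed areas 467.24 mm² minus the doubly-counted overlap 6.69 mm² gives 460.55 mm² — area = 460.55 mm². So its area = 460.55 mm². Layer 91 is larger (460.55 vs 407.93 mm²).

layer 91 (z = 22.75 mm)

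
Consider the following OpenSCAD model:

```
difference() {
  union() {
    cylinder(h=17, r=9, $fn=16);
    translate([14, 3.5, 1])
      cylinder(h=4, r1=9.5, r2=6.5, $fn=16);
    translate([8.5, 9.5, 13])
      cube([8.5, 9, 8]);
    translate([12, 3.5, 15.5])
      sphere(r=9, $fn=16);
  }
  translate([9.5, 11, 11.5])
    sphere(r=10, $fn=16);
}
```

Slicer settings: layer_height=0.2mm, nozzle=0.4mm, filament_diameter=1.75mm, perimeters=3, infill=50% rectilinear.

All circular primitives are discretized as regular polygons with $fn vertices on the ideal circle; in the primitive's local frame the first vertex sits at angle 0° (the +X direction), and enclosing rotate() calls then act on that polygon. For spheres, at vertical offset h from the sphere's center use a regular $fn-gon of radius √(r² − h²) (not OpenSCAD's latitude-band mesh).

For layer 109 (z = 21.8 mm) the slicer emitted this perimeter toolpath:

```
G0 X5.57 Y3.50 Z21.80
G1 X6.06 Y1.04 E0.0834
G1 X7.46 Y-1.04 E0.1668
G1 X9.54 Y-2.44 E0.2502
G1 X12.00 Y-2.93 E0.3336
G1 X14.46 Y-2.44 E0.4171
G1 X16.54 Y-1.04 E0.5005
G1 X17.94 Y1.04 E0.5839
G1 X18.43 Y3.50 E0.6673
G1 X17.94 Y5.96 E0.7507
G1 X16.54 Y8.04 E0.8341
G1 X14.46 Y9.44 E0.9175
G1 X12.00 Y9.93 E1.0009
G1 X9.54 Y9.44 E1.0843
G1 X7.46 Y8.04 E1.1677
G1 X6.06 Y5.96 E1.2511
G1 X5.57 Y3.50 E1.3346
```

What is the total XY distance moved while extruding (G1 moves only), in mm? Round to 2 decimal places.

40.12 mm

Sum the Euclidean lengths of each G1 segment: total = 40.12 mm.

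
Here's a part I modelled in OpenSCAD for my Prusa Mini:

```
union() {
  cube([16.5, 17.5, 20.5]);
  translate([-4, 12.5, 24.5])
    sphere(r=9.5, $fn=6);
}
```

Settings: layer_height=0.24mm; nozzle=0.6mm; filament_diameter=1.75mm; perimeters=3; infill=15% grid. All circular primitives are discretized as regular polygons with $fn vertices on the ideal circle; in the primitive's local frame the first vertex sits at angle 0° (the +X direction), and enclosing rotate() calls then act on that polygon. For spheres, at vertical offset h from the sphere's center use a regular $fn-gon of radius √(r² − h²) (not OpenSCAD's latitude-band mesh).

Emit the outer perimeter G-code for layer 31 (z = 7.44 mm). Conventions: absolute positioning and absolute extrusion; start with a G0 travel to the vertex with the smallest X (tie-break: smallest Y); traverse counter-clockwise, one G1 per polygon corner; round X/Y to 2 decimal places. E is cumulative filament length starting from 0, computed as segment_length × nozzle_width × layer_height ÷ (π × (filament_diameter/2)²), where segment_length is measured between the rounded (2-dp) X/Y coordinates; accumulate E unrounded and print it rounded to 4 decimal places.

At z = 7.44 mm: the 16.5×17.5 cube contributes its full rectangle; the sphere at (-4, 12.5) is absent (|z−center|=17.060 > r=9.5); Combining (union): only the 16.5×17.5 cube is present, so the union is just that shape — 1 connected region. The outline is a single polygon with 4 vertices. Extrusion per mm of travel: 0.6 × 0.24 / (π × 0.875²) = 0.059868. Accumulating E over each segment gives final E = 4.0710.

G0 X0.00 Y0.00 Z7.44
G1 X16.50 Y0.00 E0.9878
G1 X16.50 Y17.50 E2.0355
G1 X0.00 Y17.50 E3.0233
G1 X0.00 Y0.00 E4.0710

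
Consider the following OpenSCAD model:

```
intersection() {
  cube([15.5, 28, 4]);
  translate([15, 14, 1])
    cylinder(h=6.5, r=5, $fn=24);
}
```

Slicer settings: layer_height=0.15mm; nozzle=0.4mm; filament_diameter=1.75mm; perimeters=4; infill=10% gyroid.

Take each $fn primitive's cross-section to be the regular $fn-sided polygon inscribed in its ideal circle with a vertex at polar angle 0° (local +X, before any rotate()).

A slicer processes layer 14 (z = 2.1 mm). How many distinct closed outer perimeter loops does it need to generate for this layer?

1

At z = 2.1 mm: the cube is present — its section is the full 15.5×28 rectangle; the cylinder at (15, 14): section is a regular 24-gon, circumradius r=5; Taking the intersection: the r=5 cylinder at (15, 14) partially overlaps the 15.5×28 cube; clipping to the common part keeps 43.79 mm² — 1 connected region. The result has 1 disconnected region.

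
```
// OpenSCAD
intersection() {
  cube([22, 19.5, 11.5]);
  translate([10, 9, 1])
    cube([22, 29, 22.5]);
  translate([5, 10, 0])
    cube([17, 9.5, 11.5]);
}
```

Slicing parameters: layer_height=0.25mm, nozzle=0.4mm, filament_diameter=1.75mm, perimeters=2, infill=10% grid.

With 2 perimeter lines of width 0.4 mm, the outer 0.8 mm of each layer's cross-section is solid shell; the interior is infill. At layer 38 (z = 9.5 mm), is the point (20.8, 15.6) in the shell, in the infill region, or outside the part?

infill

At z = 9.5 mm: the cube is present — its section is the full 22×19.5 rectangle; the cube at (10, 9) is present — its section is the full 22×29 rectangle; the cube at (5, 10) (footprint 17×9.5) is included at this height; Taking the intersection: the 22×29 cube at (10, 9) partially overlaps the 22×19.5 cube; clipping to the common part keeps 126.00 mm²; the 17×9.5 cube at (5, 10) partially overlaps the running intersection; clipping to the common part keeps 114.00 mm² — 1 connected region. Overall, the cross-section is a single solid region. The nearest boundary edge runs (22.00, 19.50)→(22.00, 10.00); distance from the point to it = 1.20 mm. The point is inside the cross-section and 1.20 mm from the nearest boundary — more than the 0.8 mm shell width (2 × 0.4), so it's in the infill interior.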